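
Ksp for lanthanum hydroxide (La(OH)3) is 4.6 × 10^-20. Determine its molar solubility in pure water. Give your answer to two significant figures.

La(OH)3(s) <=> La^3+(aq) + 3 OH^-(aq)
Ksp = [La^3+][OH^-]^3
For each mole of La(OH)3 that dissolves: [La^3+] = s, [OH^-] = 3s.
So Ksp = s × (3s)^3 = 27s^4
Solving, s = (4.6 × 10^-20/27)^(1/4) = 6.4 x 10^-6 M

s ≈ 6.4e-6 M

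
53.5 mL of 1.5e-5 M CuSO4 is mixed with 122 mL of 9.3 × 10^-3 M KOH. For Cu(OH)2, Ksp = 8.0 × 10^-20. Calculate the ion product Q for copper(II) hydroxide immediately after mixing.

Total volume = 53.5 + 122 = 175.5 mL.
[Cu^2+] = 1.5 x 10^-5 × (53.5/175.5) = 4.57 × 10^-6 M
[OH^-] = 9.3 × 10^-3 × (122/175.5) = 6.46 × 10^-3 M
Cu(OH)2(s) <=> Cu^2+(aq) + 2 OH^-(aq), so Q = [Cu^2+][OH^-]^2
Q = (4.57 × 10^-6)(6.46 x 10^-3)^2 = 1.9 × 10^-10
Q > Ksp, so Cu(OH)2 will precipitate.

1.9e-10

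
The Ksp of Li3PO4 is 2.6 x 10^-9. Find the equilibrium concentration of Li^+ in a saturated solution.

[Li^+] ≈ 9.4 × 10^-3 M

Li3PO4(s) ⇌ 3 Li^+(aq) + PO4^3-(aq)
Ksp = [Li^+]^3[PO4^3-]
For each mole of Li3PO4 that dissolves: [Li^+] = 3s, [PO4^3-] = s.
Substituting: Ksp = (3s)^3s = 27s^4
Solving, s = (2.6 x 10^-9/27)^(1/4) = 3.13 × 10^-3 M
[Li^+] = 3s = 9.4 x 10^-3 M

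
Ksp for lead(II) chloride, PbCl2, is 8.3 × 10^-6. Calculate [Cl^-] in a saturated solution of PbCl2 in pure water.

[Cl^-] = 0.026 M

PbCl2(s) ⇌ Pb^2+ + 2 Cl^-
Ksp = [Pb^2+][Cl^-]^2
For each mole of PbCl2 that dissolves: [Pb^2+] = s, [Cl^-] = 2s.
So Ksp = s × (2s)^2 = 4s^3
s^3 = 8.3 × 10^-6 / 4, so s = 1.28 × 10^-2 M
[Cl^-] = 2s = 2.6 x 10^-2 M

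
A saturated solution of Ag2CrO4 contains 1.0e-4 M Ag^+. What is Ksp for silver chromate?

Ag2CrO4(s) <=> 2 Ag^+(aq) + CrO4^2-(aq)
Stoichiometry gives [CrO4^2-] = (1/2)[Ag^+] = 5.00 × 10^-5 M.
Ksp = [Ag^+]^2[CrO4^2-]
Ksp = (1.0 x 10^-4)^2 × 5.00 x 10^-5 = 5.0 × 10^-13

5.0 x 10^-13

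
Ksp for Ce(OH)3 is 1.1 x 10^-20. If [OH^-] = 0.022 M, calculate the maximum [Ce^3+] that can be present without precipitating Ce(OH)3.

Ce(OH)3(s) <=> Ce^3+(aq) + 3 OH^-(aq)
Ksp = [Ce^3+][OH^-]^3
Precipitation begins when Q = Ksp. With [OH^-] = 0.022 M:
1.1 x 10^-20 = (0.022)^3 × [Ce^3+]
[Ce^3+] = (1.1 x 10^-20 / 1.06 x 10^-5) = 1.0 x 10^-15 M

1.0 × 10^-15 M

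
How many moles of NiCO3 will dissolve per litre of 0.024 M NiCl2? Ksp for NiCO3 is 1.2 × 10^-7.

NiCO3(s) ⇌ Ni^2+(aq) + CO3^2-(aq)
Ksp = [Ni^2+][CO3^2-]
Let s = moles of NiCO3 that dissolve per litre. [Ni^2+] = 0.024 + s ≈ 0.024, [CO3^2-] = s (since Ni^2+ from NiCl2 dominates).
Ksp ≈ 0.024 × s
s = 5.0 × 10^-6 M
Check: s = 5.0 × 10^-6 ≪ 0.024, so the approximation is valid.

s ≈ 5.0 × 10^-6 M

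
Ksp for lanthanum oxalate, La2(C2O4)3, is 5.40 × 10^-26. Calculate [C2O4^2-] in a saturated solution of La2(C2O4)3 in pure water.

[C2O4^2-] ≈ 1.04 × 10^-5 M

La2(C2O4)3(s) <=> 2 La^3+ + 3 C2O4^2-
Ksp = [La^3+]^2[C2O4^2-]^3
Let s = molar solubility. Then [La^3+] = 2s and [C2O4^2-] = 3s.
So Ksp = (2s)^2 × (3s)^3 = 108s^5
Solving, s = (5.40 × 10^-26/108)^(1/5) = 3.466 × 10^-6 M
[C2O4^2-] = 3s = 1.04 × 10^-5 M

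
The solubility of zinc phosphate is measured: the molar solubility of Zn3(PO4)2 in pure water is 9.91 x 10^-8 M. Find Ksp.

Ksp ≈ 1.03 × 10^-33

Zn3(PO4)2(s) <=> 3 Zn^2+(aq) + 2 PO4^3-(aq)
Let s = molar solubility. Then [Zn^2+] = 3s and [PO4^3-] = 2s.
Ksp = [Zn^2+]^3[PO4^3-]^2
So Ksp = (3s)^3 × (2s)^2 = 108s^5
Ksp = 108 × (9.91 x 10^-8)^5 = 1.03 × 10^-33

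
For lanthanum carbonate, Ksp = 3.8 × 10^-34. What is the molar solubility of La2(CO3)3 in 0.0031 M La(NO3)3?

La2(CO3)3(s) ⇌ 2 La^3+ + 3 CO3^2-
Ksp = [La^3+]^2[CO3^2-]^3
Let s be the molar solubility in this solution. [La^3+] = 0.0031 + 2s ≈ 0.0031, [CO3^2-] = 3s (common-ion effect: La^3+ is already 0.0031 M).
Ksp ≈ (0.0031)^2 × (3s)^3
s = 1.1 × 10^-10 M
Check: 2s = 2.3 × 10^-10 ≪ 0.0031, so the approximation is valid.

1.1 × 10^-10 M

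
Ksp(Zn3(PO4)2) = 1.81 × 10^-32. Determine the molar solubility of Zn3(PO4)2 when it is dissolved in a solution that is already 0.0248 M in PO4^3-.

s ≈ 1.03 x 10^-10 M

Zn3(PO4)2(s) ⇌ 3 Zn^2+(aq) + 2 PO4^3-(aq)
Ksp = [Zn^2+]^3[PO4^3-]^2
If s mol/L dissolves here, [Zn^2+] = 3s, [PO4^3-] = 0.0248 + 2s ≈ 0.0248 (common-ion effect: PO4^3- is already 0.0248 M).
Ksp ≈ (3s)^3 × (0.0248)^2
s = 1.03 × 10^-10 M
Check: 2s = 2.1 × 10^-10 ≪ 0.0248, so the approximation is valid.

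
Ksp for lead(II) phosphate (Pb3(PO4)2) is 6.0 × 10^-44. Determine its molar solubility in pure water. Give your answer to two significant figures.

Pb3(PO4)2(s) ⇌ 3 Pb^2+ + 2 PO4^3-
Ksp = [Pb^2+]^3[PO4^3-]^2
With molar solubility s: [Pb^2+] = 3s, [PO4^3-] = 2s.
So Ksp = (3s)^3 × (2s)^2 = 108s^5
s^5 = 6.0 × 10^-44 / 108, so s = 8.9 × 10^-10 M

s = 8.9e-10 M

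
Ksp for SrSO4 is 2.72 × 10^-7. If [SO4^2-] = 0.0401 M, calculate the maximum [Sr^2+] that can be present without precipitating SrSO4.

[Sr^2+] = 6.78 × 10^-6 M

SrSO4(s) ⇌ Sr^2+(aq) + SO4^2-(aq)
Ksp = [Sr^2+][SO4^2-]
Precipitation begins when Q = Ksp. With [SO4^2-] = 0.0401 M:
2.72 × 10^-7 = (0.0401) × [Sr^2+]
[Sr^2+] = (2.72 × 10^-7 / 4.01 x 10^-2) = 6.78 x 10^-6 M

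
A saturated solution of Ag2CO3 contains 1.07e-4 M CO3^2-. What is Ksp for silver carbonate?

4.90 x 10^-12

Ag2CO3(s) ⇌ 2 Ag^+(aq) + CO3^2-(aq)
Stoichiometry gives [Ag^+] = (2/1)[CO3^2-] = 2.140 × 10^-4 M.
Ksp = [Ag^+]^2[CO3^2-]
Ksp = (2.140 × 10^-4)^2 × 1.07 x 10^-4 = 4.90 x 10^-12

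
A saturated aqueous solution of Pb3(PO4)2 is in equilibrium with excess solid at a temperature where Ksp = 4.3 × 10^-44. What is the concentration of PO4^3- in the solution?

1.7 × 10^-9 M

Pb3(PO4)2(s) ⇌ 3 Pb^2+(aq) + 2 PO4^3-(aq)
Ksp = [Pb^2+]^3[PO4^3-]^2
If s mol/L of Pb3(PO4)2 dissolves, [Pb^2+] = 3s and [PO4^3-] = 2s.
So Ksp = (3s)^3 × (2s)^2 = 108s^5
s = (4.3 × 10^-44 / 108)^(1/5) = 8.32 × 10^-10 M
[PO4^3-] = 2s = 1.7 × 10^-9 M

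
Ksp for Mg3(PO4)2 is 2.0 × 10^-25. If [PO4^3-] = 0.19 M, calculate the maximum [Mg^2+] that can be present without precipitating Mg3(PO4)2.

[Mg^2+] ≈ 1.8 × 10^-8 M

Mg3(PO4)2(s) ⇌ 3 Mg^2+ + 2 PO4^3-
Ksp = [Mg^2+]^3[PO4^3-]^2
Precipitation begins when Q = Ksp. With [PO4^3-] = 0.19 M:
2.0 × 10^-25 = (0.19)^2 × [Mg^2+]^3
[Mg^2+] = (2.0 × 10^-25 / 3.61 × 10^-2)^(1/3) = 1.8 x 10^-8 M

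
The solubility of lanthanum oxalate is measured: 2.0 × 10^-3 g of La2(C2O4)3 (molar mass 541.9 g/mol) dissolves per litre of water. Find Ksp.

Molar solubility s = (2.0 x 10^-3 g/L) / (541.9 g/mol) = 3.69 x 10^-6 M.
La2(C2O4)3(s) ⇌ 2 La^3+(aq) + 3 C2O4^2-(aq)
With molar solubility s: [La^3+] = 2s, [C2O4^2-] = 3s.
Ksp = [La^3+]^2[C2O4^2-]^3
So Ksp = (2s)^2 × (3s)^3 = 108s^5
Ksp = 108 × (3.69 × 10^-6)^5 = 7.4 x 10^-26

Ksp ≈ 7.4e-26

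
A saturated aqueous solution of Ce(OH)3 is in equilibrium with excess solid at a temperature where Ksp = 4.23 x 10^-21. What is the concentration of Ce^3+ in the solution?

[Ce^3+] ≈ 3.54 × 10^-6 M

Ce(OH)3(s) <=> Ce^3+ + 3 OH^-
Ksp = [Ce^3+][OH^-]^3
For each mole of Ce(OH)3 that dissolves: [Ce^3+] = s, [OH^-] = 3s.
So Ksp = s × (3s)^3 = 27s^4
Solving, s = (4.23 x 10^-21/27)^(1/4) = 3.538 × 10^-6 M
[Ce^3+] = s = 3.54 × 10^-6 M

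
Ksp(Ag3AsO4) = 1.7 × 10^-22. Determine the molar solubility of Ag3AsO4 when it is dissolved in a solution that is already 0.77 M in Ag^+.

Ag3AsO4(s) <=> 3 Ag^+ + AsO4^3-
Ksp = [Ag^+]^3[AsO4^3-]
If s mol/L dissolves here, [Ag^+] = 0.77 + 3s ≈ 0.77, [AsO4^3-] = s (since the Ag^+ already present dominates).
Ksp ≈ (0.77)^3 × s
s = 3.7 × 10^-22 M
Check: 3s = 1.1 x 10^-21 ≪ 0.77, so the approximation is valid.

s ≈ 3.7 × 10^-22 M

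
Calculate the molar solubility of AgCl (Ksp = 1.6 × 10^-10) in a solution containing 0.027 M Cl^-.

5.9e-9 M

AgCl(s) <=> Ag^+ + Cl^-
Ksp = [Ag^+][Cl^-]
Let s = moles of AgCl that dissolve per litre. [Ag^+] = s, [Cl^-] = 0.027 + s ≈ 0.027 (Ksp is small, so little additional dissolves).
Ksp ≈ s × 0.027
s = 5.9 x 10^-9 M
Check: s = 5.9 x 10^-9 ≪ 0.027, so the approximation is valid.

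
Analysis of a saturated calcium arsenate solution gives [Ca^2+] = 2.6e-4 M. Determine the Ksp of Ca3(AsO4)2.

Ksp = 5.3 x 10^-19

Ca3(AsO4)2(s) <=> 3 Ca^2+ + 2 AsO4^3-
Stoichiometry gives [AsO4^3-] = (2/3)[Ca^2+] = 1.73 × 10^-4 M.
Ksp = [Ca^2+]^3[AsO4^3-]^2
Ksp = (2.6 x 10^-4)^3 × (1.73 x 10^-4)^2 = 5.3 x 10^-19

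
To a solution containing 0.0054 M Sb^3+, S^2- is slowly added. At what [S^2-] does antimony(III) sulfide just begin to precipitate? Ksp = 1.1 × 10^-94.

1.6 × 10^-30 M

Sb2S3(s) ⇌ 2 Sb^3+(aq) + 3 S^2-(aq)
Ksp = [Sb^3+]^2[S^2-]^3
Precipitation begins when Q = Ksp. With [Sb^3+] = 0.0054 M:
1.1 × 10^-94 = (0.0054)^2 × [S^2-]^3
[S^2-] = (1.1 × 10^-94 / 2.92 × 10^-5)^(1/3) = 1.6 x 10^-30 M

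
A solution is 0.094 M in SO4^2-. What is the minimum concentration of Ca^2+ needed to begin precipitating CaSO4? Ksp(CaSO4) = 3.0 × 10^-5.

3.2e-4 M

CaSO4(s) ⇌ Ca^2+ + SO4^2-
Ksp = [Ca^2+][SO4^2-]
Precipitation begins when Q = Ksp. With [SO4^2-] = 0.094 M:
3.0 × 10^-5 = (0.094) × [Ca^2+]
[Ca^2+] = (3.0 × 10^-5 / 9.4 × 10^-2) = 3.2 × 10^-4 M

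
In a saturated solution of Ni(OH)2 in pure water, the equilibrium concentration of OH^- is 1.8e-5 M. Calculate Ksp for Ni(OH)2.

Ni(OH)2(s) ⇌ Ni^2+(aq) + 2 OH^-(aq)
Stoichiometry gives [Ni^2+] = (1/2)[OH^-] = 9.00 x 10^-6 M.
Ksp = [Ni^2+][OH^-]^2
Ksp = 9.00 × 10^-6 × (1.8 × 10^-5)^2 = 2.9 x 10^-15

2.9 × 10^-15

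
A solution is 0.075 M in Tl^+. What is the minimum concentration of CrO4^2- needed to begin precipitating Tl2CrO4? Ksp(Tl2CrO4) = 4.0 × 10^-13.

7.1 x 10^-11 M

Tl2CrO4(s) ⇌ 2 Tl^+ + CrO4^2-
Ksp = [Tl^+]^2[CrO4^2-]
Precipitation begins when Q = Ksp. With [Tl^+] = 0.075 M:
4.0 × 10^-13 = (0.075)^2 × [CrO4^2-]
[CrO4^2-] = (4.0 × 10^-13 / 5.63 x 10^-3) = 7.1 x 10^-11 M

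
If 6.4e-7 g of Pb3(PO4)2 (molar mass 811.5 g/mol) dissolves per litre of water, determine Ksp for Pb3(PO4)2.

3.3 × 10^-44

Molar solubility s = (6.4 × 10^-7 g/L) / (811.5 g/mol) = 7.89 × 10^-10 M.
Pb3(PO4)2(s) ⇌ 3 Pb^2+(aq) + 2 PO4^3-(aq)
If s mol/L of Pb3(PO4)2 dissolves, [Pb^2+] = 3s and [PO4^3-] = 2s.
Ksp = [Pb^2+]^3[PO4^3-]^2
So Ksp = (3s)^3 × (2s)^2 = 108s^5
With s = 7.89 × 10^-10: Ksp = 3.3 × 10^-44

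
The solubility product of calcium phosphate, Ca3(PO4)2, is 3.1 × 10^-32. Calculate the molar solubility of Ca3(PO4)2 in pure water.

s ≈ 2.0e-7 M

Ca3(PO4)2(s) ⇌ 3 Ca^2+(aq) + 2 PO4^3-(aq)
Ksp = [Ca^2+]^3[PO4^3-]^2
Let s = molar solubility. Then [Ca^2+] = 3s and [PO4^3-] = 2s.
So Ksp = (3s)^3 × (2s)^2 = 108s^5
s = (3.1 × 10^-32 / 108)^(1/5) = 2.0 × 10^-7 M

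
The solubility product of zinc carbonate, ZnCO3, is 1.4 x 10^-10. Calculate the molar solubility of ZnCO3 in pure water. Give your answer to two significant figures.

s ≈ 1.2e-5 M

ZnCO3(s) <=> Zn^2+ + CO3^2-
Ksp = [Zn^2+][CO3^2-]
With molar solubility s: [Zn^2+] = s, [CO3^2-] = s.
Ksp = s × s = s^2
s = √(1.4 x 10^-10) = 1.2 x 10^-5 M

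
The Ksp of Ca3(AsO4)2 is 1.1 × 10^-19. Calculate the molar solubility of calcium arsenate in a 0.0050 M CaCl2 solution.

Ca3(AsO4)2(s) ⇌ 3 Ca^2+(aq) + 2 AsO4^3-(aq)
Ksp = [Ca^2+]^3[AsO4^3-]^2
Let s = moles of Ca3(AsO4)2 that dissolve per litre. [Ca^2+] = 0.0050 + 3s ≈ 0.0050, [AsO4^3-] = 2s (since Ca^2+ from CaCl2 dominates).
Ksp ≈ (0.0050)^3 × (2s)^2
s = 4.7 x 10^-7 M
Check: 3s = 1.4 × 10^-6 ≪ 0.0050, so the approximation is valid.

s ≈ 4.7 x 10^-7 M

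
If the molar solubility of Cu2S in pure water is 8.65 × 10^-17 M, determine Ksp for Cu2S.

Cu2S(s) <=> 2 Cu^+ + S^2-
Let s = molar solubility. Then [Cu^+] = 2s and [S^2-] = s.
Ksp = [Cu^+]^2[S^2-]
Ksp = (2s)^2s = 4s^3
With s = 8.65 x 10^-17: Ksp = 2.59 x 10^-48

Ksp = 2.59 x 10^-48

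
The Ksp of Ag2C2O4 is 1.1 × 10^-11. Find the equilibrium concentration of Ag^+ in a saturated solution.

2.8e-4 M

Ag2C2O4(s) ⇌ 2 Ag^+ + C2O4^2-
Ksp = [Ag^+]^2[C2O4^2-]
With molar solubility s: [Ag^+] = 2s, [C2O4^2-] = s.
Substituting: Ksp = (2s)^2s = 4s^3
Solving, s = (1.1 × 10^-11/4)^(1/3) = 1.40 × 10^-4 M
[Ag^+] = 2s = 2.8 × 10^-4 M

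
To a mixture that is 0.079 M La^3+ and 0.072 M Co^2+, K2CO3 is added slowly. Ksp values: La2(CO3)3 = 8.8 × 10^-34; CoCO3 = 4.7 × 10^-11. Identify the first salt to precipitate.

La2(CO3)3

Precipitation of each salt starts when its ion product equals its Ksp.
For La2(CO3)3: 8.8 × 10^-34 = (0.079)^2 × [CO3^2-]^3  ⇒  [CO3^2-] = 5.2 × 10^-11 M.
For CoCO3: 4.7 × 10^-11 = 0.072 × [CO3^2-]  ⇒  [CO3^2-] = 6.5 × 10^-10 M.
The salt with the lower threshold [CO3^2-] precipitates first: La2(CO3)3.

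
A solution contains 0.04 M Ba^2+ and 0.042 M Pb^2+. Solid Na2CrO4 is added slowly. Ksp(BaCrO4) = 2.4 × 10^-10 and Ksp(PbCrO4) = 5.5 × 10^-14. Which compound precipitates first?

Each salt begins to precipitate when Q = Ksp, i.e. when [CrO4^2-] reaches its threshold.
For BaCrO4: 2.4 × 10^-10 = 0.04 × [CrO4^2-]  ⇒  [CrO4^2-] = 6.0 × 10^-9 M.
For PbCrO4: 5.5 × 10^-14 = 0.042 × [CrO4^2-]  ⇒  [CrO4^2-] = 1.3 × 10^-12 M.
The salt with the lower threshold [CrO4^2-] precipitates first: PbCrO4.

PbCrO4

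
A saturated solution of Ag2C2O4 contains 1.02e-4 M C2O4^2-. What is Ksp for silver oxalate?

Ag2C2O4(s) ⇌ 2 Ag^+ + C2O4^2-
Stoichiometry gives [Ag^+] = (2/1)[C2O4^2-] = 2.040 × 10^-4 M.
Ksp = [Ag^+]^2[C2O4^2-]
Ksp = (2.040 × 10^-4)^2 × 1.02 × 10^-4 = 4.24 × 10^-12

Ksp ≈ 4.24 × 10^-12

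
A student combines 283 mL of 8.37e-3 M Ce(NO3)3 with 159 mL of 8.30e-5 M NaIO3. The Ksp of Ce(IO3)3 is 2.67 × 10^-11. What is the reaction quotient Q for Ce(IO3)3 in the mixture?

Total volume = 283 + 159 = 442 mL.
[Ce^3+] = 8.37 × 10^-3 × (283/442) = 5.359 x 10^-3 M
[IO3^-] = 8.30 × 10^-5 × (159/442) = 2.986 x 10^-5 M
Ce(IO3)3(s) ⇌ Ce^3+(aq) + 3 IO3^-(aq), so Q = [Ce^3+][IO3^-]^3
Q = (5.359 × 10^-3)(2.986 × 10^-5)^3 = 1.43 × 10^-16
Q < Ksp, so no precipitate of Ce(IO3)3 forms.

Q ≈ 1.43e-16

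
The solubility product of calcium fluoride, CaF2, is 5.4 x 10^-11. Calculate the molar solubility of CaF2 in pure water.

CaF2(s) <=> Ca^2+ + 2 F^-
Ksp = [Ca^2+][F^-]^2
For each mole of CaF2 that dissolves: [Ca^2+] = s, [F^-] = 2s.
Substituting: Ksp = s(2s)^2 = 4s^3
s^3 = 5.4 x 10^-11 / 4, so s = 2.4 x 10^-4 M

2.4e-4 M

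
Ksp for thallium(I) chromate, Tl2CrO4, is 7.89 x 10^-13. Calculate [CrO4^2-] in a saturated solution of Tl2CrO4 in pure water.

5.82 x 10^-5 M

Tl2CrO4(s) ⇌ 2 Tl^+ + CrO4^2-
Ksp = [Tl^+]^2[CrO4^2-]
Let s = molar solubility. Then [Tl^+] = 2s and [CrO4^2-] = s.
So Ksp = (2s)^2 × s = 4s^3
s = (7.89 x 10^-13 / 4)^(1/3) = 5.821 × 10^-5 M
[CrO4^2-] = s = 5.82 × 10^-5 M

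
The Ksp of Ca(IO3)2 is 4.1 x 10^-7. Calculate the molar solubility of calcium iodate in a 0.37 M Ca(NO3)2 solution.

Ca(IO3)2(s) ⇌ Ca^2+(aq) + 2 IO3^-(aq)
Ksp = [Ca^2+][IO3^-]^2
If s mol/L dissolves here, [Ca^2+] = 0.37 + s ≈ 0.37, [IO3^-] = 2s (common-ion effect: Ca^2+ is already 0.37 M).
Ksp ≈ 0.37 × (2s)^2
s = 5.3 × 10^-4 M
Check: s = 5.3 × 10^-4 ≪ 0.37, so the approximation is valid.

s ≈ 5.3e-4 M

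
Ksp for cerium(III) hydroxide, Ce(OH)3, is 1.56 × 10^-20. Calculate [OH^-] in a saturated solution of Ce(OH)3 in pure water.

[OH^-] ≈ 1.47 x 10^-5 M

Ce(OH)3(s) <=> Ce^3+(aq) + 3 OH^-(aq)
Ksp = [Ce^3+][OH^-]^3
Let s = molar solubility. Then [Ce^3+] = s and [OH^-] = 3s.
Ksp = s(3s)^3 = 27s^4
s = (1.56 × 10^-20 / 27)^(1/4) = 4.903 × 10^-6 M
[OH^-] = 3s = 1.47 × 10^-5 M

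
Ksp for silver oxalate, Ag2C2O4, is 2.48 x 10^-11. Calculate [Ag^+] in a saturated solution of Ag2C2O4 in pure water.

[Ag^+] ≈ 3.67 × 10^-4 M

Ag2C2O4(s) ⇌ 2 Ag^+ + C2O4^2-
Ksp = [Ag^+]^2[C2O4^2-]
For each mole of Ag2C2O4 that dissolves: [Ag^+] = 2s, [C2O4^2-] = s.
Substituting: Ksp = (2s)^2s = 4s^3
s = (2.48 x 10^-11 / 4)^(1/3) = 1.837 × 10^-4 M
[Ag^+] = 2s = 3.67 × 10^-4 M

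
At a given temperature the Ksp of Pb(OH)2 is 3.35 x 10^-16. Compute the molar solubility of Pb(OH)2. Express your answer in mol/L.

Pb(OH)2(s) <=> Pb^2+(aq) + 2 OH^-(aq)
Ksp = [Pb^2+][OH^-]^2
With molar solubility s: [Pb^2+] = s, [OH^-] = 2s.
Substituting: Ksp = s(2s)^2 = 4s^3
s = (3.35 x 10^-16 / 4)^(1/3) = 4.38 × 10^-6 M

s ≈ 4.38 × 10^-6 M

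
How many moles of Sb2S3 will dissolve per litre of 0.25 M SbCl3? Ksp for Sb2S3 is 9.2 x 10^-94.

s ≈ 8.2 x 10^-32 M

Sb2S3(s) <=> 2 Sb^3+ + 3 S^2-
Ksp = [Sb^3+]^2[S^2-]^3
If s mol/L dissolves here, [Sb^3+] = 0.25 + 2s ≈ 0.25, [S^2-] = 3s (common-ion effect: Sb^3+ is already 0.25 M).
Ksp ≈ (0.25)^2 × (3s)^3
s = 8.2 × 10^-32 M
Check: 2s = 1.6 x 10^-31 ≪ 0.25, so the approximation is valid.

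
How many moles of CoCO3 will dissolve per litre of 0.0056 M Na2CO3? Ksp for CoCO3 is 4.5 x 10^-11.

CoCO3(s) ⇌ Co^2+ + CO3^2-
Ksp = [Co^2+][CO3^2-]
Let s be the molar solubility in this solution. [Co^2+] = s, [CO3^2-] = 0.0056 + s ≈ 0.0056 (since CO3^2- from Na2CO3 dominates).
Ksp ≈ s × 0.0056
s = 8.0 x 10^-9 M
Check: s = 8.0 × 10^-9 ≪ 0.0056, so the approximation is valid.

s ≈ 8.0e-9 M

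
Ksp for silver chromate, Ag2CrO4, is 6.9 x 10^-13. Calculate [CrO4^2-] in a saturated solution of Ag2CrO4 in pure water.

5.6 × 10^-5 M

Ag2CrO4(s) ⇌ 2 Ag^+(aq) + CrO4^2-(aq)
Ksp = [Ag^+]^2[CrO4^2-]
If s mol/L of Ag2CrO4 dissolves, [Ag^+] = 2s and [CrO4^2-] = s.
Substituting: Ksp = (2s)^2s = 4s^3
Solving, s = (6.9 x 10^-13/4)^(1/3) = 5.57 x 10^-5 M
[CrO4^2-] = s = 5.6 x 10^-5 M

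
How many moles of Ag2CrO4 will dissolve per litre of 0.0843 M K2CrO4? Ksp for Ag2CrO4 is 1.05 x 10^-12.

Ag2CrO4(s) ⇌ 2 Ag^+(aq) + CrO4^2-(aq)
Ksp = [Ag^+]^2[CrO4^2-]
If s mol/L dissolves here, [Ag^+] = 2s, [CrO4^2-] = 0.0843 + s ≈ 0.0843 (common-ion effect: CrO4^2- is already 0.0843 M).
Ksp ≈ (2s)^2 × 0.0843
s = 1.76 × 10^-6 M
Check: s = 1.8 × 10^-6 ≪ 0.0843, so the approximation is valid.

s ≈ 1.76 × 10^-6 M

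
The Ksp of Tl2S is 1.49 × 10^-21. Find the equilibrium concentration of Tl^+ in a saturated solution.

Tl2S(s) ⇌ 2 Tl^+(aq) + S^2-(aq)
Ksp = [Tl^+]^2[S^2-]
With molar solubility s: [Tl^+] = 2s, [S^2-] = s.
Ksp = (2s)^2s = 4s^3
Solving, s = (1.49 × 10^-21/4)^(1/3) = 7.195 × 10^-8 M
[Tl^+] = 2s = 1.44 x 10^-7 M

[Tl^+] = 1.44 x 10^-7 M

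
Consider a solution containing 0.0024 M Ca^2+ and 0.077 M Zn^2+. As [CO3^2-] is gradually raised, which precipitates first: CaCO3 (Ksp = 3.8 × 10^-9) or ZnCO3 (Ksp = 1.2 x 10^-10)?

ZnCO3

Each salt begins to precipitate when Q = Ksp, i.e. when [CO3^2-] reaches its threshold.
For CaCO3: 3.8 × 10^-9 = 0.0024 × [CO3^2-]  ⇒  [CO3^2-] = 1.6 × 10^-6 M.
For ZnCO3: 1.2 x 10^-10 = 0.077 × [CO3^2-]  ⇒  [CO3^2-] = 1.6 x 10^-9 M.
The salt with the lower threshold [CO3^2-] precipitates first: ZnCO3.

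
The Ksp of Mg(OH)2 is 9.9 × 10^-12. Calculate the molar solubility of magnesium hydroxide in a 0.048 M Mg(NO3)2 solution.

s = 7.2 × 10^-6 M

Mg(OH)2(s) <=> Mg^2+(aq) + 2 OH^-(aq)
Ksp = [Mg^2+][OH^-]^2
Let s be the molar solubility in this solution. [Mg^2+] = 0.048 + s ≈ 0.048, [OH^-] = 2s (common-ion effect: Mg^2+ is already 0.048 M).
Ksp ≈ 0.048 × (2s)^2
s = 7.2 × 10^-6 M
Check: s = 7.2 × 10^-6 ≪ 0.048, so the approximation is valid.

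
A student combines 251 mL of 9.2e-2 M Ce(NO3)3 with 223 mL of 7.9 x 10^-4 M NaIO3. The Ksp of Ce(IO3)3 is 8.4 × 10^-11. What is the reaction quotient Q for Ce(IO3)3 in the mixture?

Total volume = 251 + 223 = 474 mL.
[Ce^3+] = 9.2 × 10^-2 × (251/474) = 4.87 x 10^-2 M
[IO3^-] = 7.9 × 10^-4 × (223/474) = 3.72 × 10^-4 M
Ce(IO3)3(s) ⇌ Ce^3+(aq) + 3 IO3^-(aq), so Q = [Ce^3+][IO3^-]^3
Q = (4.87 x 10^-2)(3.72 × 10^-4)^3 = 2.5 × 10^-12
Q < Ksp, so no precipitate of Ce(IO3)3 forms.

Q ≈ 2.5 × 10^-12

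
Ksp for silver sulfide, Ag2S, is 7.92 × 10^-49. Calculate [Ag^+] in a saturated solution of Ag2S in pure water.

[Ag^+] ≈ 1.17 × 10^-16 M

Ag2S(s) <=> 2 Ag^+(aq) + S^2-(aq)
Ksp = [Ag^+]^2[S^2-]
If s mol/L of Ag2S dissolves, [Ag^+] = 2s and [S^2-] = s.
Substituting: Ksp = (2s)^2s = 4s^3
s = (7.92 × 10^-49 / 4)^(1/3) = 5.828 × 10^-17 M
[Ag^+] = 2s = 1.17 × 10^-16 M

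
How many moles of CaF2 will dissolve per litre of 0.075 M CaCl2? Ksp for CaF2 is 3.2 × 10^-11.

1.0e-5 M

CaF2(s) <=> Ca^2+ + 2 F^-
Ksp = [Ca^2+][F^-]^2
Let s be the molar solubility in this solution. [Ca^2+] = 0.075 + s ≈ 0.075, [F^-] = 2s (Ksp is small, so little additional dissolves).
Ksp ≈ 0.075 × (2s)^2
s = 1.0 x 10^-5 M
Check: s = 1.0 × 10^-5 ≪ 0.075, so the approximation is valid.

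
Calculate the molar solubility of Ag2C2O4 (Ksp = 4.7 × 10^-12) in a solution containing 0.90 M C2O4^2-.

Ag2C2O4(s) ⇌ 2 Ag^+(aq) + C2O4^2-(aq)
Ksp = [Ag^+]^2[C2O4^2-]
Let s be the molar solubility in this solution. [Ag^+] = 2s, [C2O4^2-] = 0.90 + s ≈ 0.90 (common-ion effect: C2O4^2- is already 0.90 M).
Ksp ≈ (2s)^2 × 0.90
s = 1.1 x 10^-6 M
Check: s = 1.1 × 10^-6 ≪ 0.90, so the approximation is valid.

s = 1.1e-6 M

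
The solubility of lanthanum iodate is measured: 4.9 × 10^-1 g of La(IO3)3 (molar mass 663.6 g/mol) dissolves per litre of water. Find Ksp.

Molar solubility s = (4.9 x 10^-1 g/L) / (663.6 g/mol) = 7.38 x 10^-4 M.
La(IO3)3(s) ⇌ La^3+(aq) + 3 IO3^-(aq)
With molar solubility s: [La^3+] = s, [IO3^-] = 3s.
Ksp = [La^3+][IO3^-]^3
So Ksp = s × (3s)^3 = 27s^4
Ksp = 27 × (7.38 x 10^-4)^4 = 8.0 × 10^-12

Ksp = 8.0 × 10^-12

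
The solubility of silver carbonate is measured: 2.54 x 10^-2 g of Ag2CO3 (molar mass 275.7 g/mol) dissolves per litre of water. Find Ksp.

Ksp ≈ 3.13 × 10^-12

Molar solubility s = (2.54 x 10^-2 g/L) / (275.7 g/mol) = 9.213 × 10^-5 M.
Ag2CO3(s) <=> 2 Ag^+ + CO3^2-
For each mole of Ag2CO3 that dissolves: [Ag^+] = 2s, [CO3^2-] = s.
Ksp = [Ag^+]^2[CO3^2-]
So Ksp = (2s)^2 × s = 4s^3
Ksp = 4 × (9.213 × 10^-5)^3 = 3.13 x 10^-12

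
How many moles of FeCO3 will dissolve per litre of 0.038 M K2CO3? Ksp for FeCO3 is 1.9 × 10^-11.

FeCO3(s) <=> Fe^2+ + CO3^2-
Ksp = [Fe^2+][CO3^2-]
Let s be the molar solubility in this solution. [Fe^2+] = s, [CO3^2-] = 0.038 + s ≈ 0.038 (common-ion effect: CO3^2- is already 0.038 M).
Ksp ≈ s × 0.038
s = 5.0 x 10^-10 M
Check: s = 5.0 x 10^-10 ≪ 0.038, so the approximation is valid.

5.0 x 10^-10 M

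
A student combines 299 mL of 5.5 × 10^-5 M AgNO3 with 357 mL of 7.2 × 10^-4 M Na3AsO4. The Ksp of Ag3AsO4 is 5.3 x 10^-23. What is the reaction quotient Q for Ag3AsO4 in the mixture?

Total volume = 299 + 357 = 656 mL.
[Ag^+] = 5.5 x 10^-5 × (299/656) = 2.51 x 10^-5 M
[AsO4^3-] = 7.2 × 10^-4 × (357/656) = 3.92 × 10^-4 M
Ag3AsO4(s) ⇌ 3 Ag^+(aq) + AsO4^3-(aq), so Q = [Ag^+]^3[AsO4^3-]
Q = (2.51 × 10^-5)^3(3.92 × 10^-4) = 6.2 × 10^-18
Q > Ksp, so Ag3AsO4 will precipitate.

Q = 6.2 × 10^-18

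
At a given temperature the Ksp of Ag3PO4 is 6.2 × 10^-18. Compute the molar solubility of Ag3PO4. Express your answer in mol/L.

Ag3PO4(s) ⇌ 3 Ag^+(aq) + PO4^3-(aq)
Ksp = [Ag^+]^3[PO4^3-]
If s mol/L of Ag3PO4 dissolves, [Ag^+] = 3s and [PO4^3-] = s.
So Ksp = (3s)^3 × s = 27s^4
s^4 = 6.2 × 10^-18 / 27, so s = 2.2 x 10^-5 M

s ≈ 2.2 × 10^-5 M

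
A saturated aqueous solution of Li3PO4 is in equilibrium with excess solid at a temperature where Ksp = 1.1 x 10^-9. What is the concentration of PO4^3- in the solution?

Li3PO4(s) ⇌ 3 Li^+ + PO4^3-
Ksp = [Li^+]^3[PO4^3-]
If s mol/L of Li3PO4 dissolves, [Li^+] = 3s and [PO4^3-] = s.
So Ksp = (3s)^3 × s = 27s^4
s = (1.1 x 10^-9 / 27)^(1/4) = 2.53 × 10^-3 M
[PO4^3-] = s = 2.5 × 10^-3 M

[PO4^3-] = 2.5 x 10^-3 M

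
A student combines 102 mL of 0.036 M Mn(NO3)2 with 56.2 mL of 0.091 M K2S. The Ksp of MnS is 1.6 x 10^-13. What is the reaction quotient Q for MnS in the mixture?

Q = 7.5 x 10^-4

Total volume = 102 + 56.2 = 158.2 mL.
[Mn^2+] = 3.6 x 10^-2 × (102/158.2) = 2.32 × 10^-2 M
[S^2-] = 9.1 × 10^-2 × (56.2/158.2) = 3.23 × 10^-2 M
MnS(s) <=> Mn^2+(aq) + S^2-(aq), so Q = [Mn^2+][S^2-]
Q = (2.32 × 10^-2)(3.23 × 10^-2) = 7.5 × 10^-4
Q > Ksp, so MnS will precipitate.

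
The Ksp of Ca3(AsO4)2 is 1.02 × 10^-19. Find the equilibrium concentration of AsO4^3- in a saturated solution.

Ca3(AsO4)2(s) <=> 3 Ca^2+(aq) + 2 AsO4^3-(aq)
Ksp = [Ca^2+]^3[AsO4^3-]^2
With molar solubility s: [Ca^2+] = 3s, [AsO4^3-] = 2s.
Ksp = (3s)^3(2s)^2 = 108s^5
s = (1.02 × 10^-19 / 108)^(1/5) = 6.238 x 10^-5 M
[AsO4^3-] = 2s = 1.25 × 10^-4 M

[AsO4^3-] ≈ 1.25e-4 M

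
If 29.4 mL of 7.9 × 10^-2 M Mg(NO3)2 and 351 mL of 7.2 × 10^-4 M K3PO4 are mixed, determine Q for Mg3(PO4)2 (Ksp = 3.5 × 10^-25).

1.0 × 10^-13

Total volume = 29.4 + 351 = 380.4 mL.
[Mg^2+] = 7.9 x 10^-2 × (29.4/380.4) = 6.11 × 10^-3 M
[PO4^3-] = 7.2 × 10^-4 × (351/380.4) = 6.64 × 10^-4 M
Mg3(PO4)2(s) <=> 3 Mg^2+(aq) + 2 PO4^3-(aq), so Q = [Mg^2+]^3[PO4^3-]^2
Q = (6.11 x 10^-3)^3(6.64 × 10^-4)^2 = 1.0 x 10^-13
Q > Ksp, so Mg3(PO4)2 will precipitate.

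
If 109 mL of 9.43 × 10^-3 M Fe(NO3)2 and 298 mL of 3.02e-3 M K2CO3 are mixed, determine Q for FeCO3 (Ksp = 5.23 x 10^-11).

Q ≈ 5.58 × 10^-6

Total volume = 109 + 298 = 407 mL.
[Fe^2+] = 9.43 × 10^-3 × (109/407) = 2.525 × 10^-3 M
[CO3^2-] = 3.02 x 10^-3 × (298/407) = 2.211 × 10^-3 M
FeCO3(s) <=> Fe^2+ + CO3^2-, so Q = [Fe^2+][CO3^2-]
Q = (2.525 × 10^-3)(2.211 x 10^-3) = 5.58 × 10^-6
Q > Ksp, so FeCO3 will precipitate.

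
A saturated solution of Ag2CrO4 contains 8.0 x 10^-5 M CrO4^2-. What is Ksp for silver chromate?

Ksp = 2.0 × 10^-12

Ag2CrO4(s) <=> 2 Ag^+(aq) + CrO4^2-(aq)
Stoichiometry gives [Ag^+] = (2/1)[CrO4^2-] = 1.60 x 10^-4 M.
Ksp = [Ag^+]^2[CrO4^2-]
Ksp = (1.60 × 10^-4)^2 × 8.0 × 10^-5 = 2.0 × 10^-12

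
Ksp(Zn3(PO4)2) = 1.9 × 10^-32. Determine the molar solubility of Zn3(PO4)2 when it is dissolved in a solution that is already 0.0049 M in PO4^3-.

s ≈ 3.1 × 10^-10 M

Zn3(PO4)2(s) ⇌ 3 Zn^2+ + 2 PO4^3-
Ksp = [Zn^2+]^3[PO4^3-]^2
Let s be the molar solubility in this solution. [Zn^2+] = 3s, [PO4^3-] = 0.0049 + 2s ≈ 0.0049 (Ksp is small, so little additional dissolves).
Ksp ≈ (3s)^3 × (0.0049)^2
s = 3.1 × 10^-10 M
Check: 2s = 6.2 × 10^-10 ≪ 0.0049, so the approximation is valid.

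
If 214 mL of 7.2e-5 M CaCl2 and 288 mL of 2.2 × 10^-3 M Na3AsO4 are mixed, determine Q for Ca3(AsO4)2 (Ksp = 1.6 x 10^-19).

Total volume = 214 + 288 = 502 mL.
[Ca^2+] = 7.2 x 10^-5 × (214/502) = 3.07 x 10^-5 M
[AsO4^3-] = 2.2 x 10^-3 × (288/502) = 1.26 × 10^-3 M
Ca3(AsO4)2(s) ⇌ 3 Ca^2+ + 2 AsO4^3-, so Q = [Ca^2+]^3[AsO4^3-]^2
Q = (3.07 x 10^-5)^3(1.26 × 10^-3)^2 = 4.6 × 10^-20
Q < Ksp, so no precipitate of Ca3(AsO4)2 forms.

Q ≈ 4.6e-20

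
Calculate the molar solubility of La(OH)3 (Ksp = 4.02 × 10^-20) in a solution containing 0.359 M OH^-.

s = 8.69e-19 M

La(OH)3(s) ⇌ La^3+(aq) + 3 OH^-(aq)
Ksp = [La^3+][OH^-]^3
Let s = moles of La(OH)3 that dissolve per litre. [La^3+] = s, [OH^-] = 0.359 + 3s ≈ 0.359 (Ksp is small, so little additional dissolves).
Ksp ≈ s × (0.359)^3
s = 8.69 × 10^-19 M
Check: 3s = 2.6 × 10^-18 ≪ 0.359, so the approximation is valid.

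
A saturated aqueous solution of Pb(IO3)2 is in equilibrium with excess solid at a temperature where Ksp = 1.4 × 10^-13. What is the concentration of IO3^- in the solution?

[IO3^-] ≈ 6.5e-5 M

Pb(IO3)2(s) ⇌ Pb^2+(aq) + 2 IO3^-(aq)
Ksp = [Pb^2+][IO3^-]^2
If s mol/L of Pb(IO3)2 dissolves, [Pb^2+] = s and [IO3^-] = 2s.
So Ksp = s × (2s)^2 = 4s^3
s = (1.4 × 10^-13 / 4)^(1/3) = 3.27 × 10^-5 M
[IO3^-] = 2s = 6.5 × 10^-5 M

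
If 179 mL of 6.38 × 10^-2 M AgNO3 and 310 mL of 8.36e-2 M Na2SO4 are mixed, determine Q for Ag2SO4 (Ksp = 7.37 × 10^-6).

2.89 x 10^-5

Total volume = 179 + 310 = 489 mL.
[Ag^+] = 6.38 x 10^-2 × (179/489) = 2.335 x 10^-2 M
[SO4^2-] = 8.36 × 10^-2 × (310/489) = 5.300 × 10^-2 M
Ag2SO4(s) <=> 2 Ag^+(aq) + SO4^2-(aq), so Q = [Ag^+]^2[SO4^2-]
Q = (2.335 x 10^-2)^2(5.300 × 10^-2) = 2.89 × 10^-5
Q > Ksp, so Ag2SO4 will precipitate.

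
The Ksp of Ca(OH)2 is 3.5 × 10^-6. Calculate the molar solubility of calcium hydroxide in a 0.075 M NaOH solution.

6.2e-4 M

Ca(OH)2(s) ⇌ Ca^2+ + 2 OH^-
Ksp = [Ca^2+][OH^-]^2
Let s = moles of Ca(OH)2 that dissolve per litre. [Ca^2+] = s, [OH^-] = 0.075 + 2s ≈ 0.075 (since OH^- from NaOH dominates).
Ksp ≈ s × (0.075)^2
s = 6.2 x 10^-4 M
Check: 2s = 1.2 × 10^-3 ≪ 0.075, so the approximation is valid.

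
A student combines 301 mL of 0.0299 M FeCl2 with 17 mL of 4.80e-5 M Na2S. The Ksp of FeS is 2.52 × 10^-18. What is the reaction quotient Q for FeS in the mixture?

7.26e-8

Total volume = 301 + 17 = 318 mL.
[Fe^2+] = 2.99 × 10^-2 × (301/318) = 2.830 × 10^-2 M
[S^2-] = 4.80 × 10^-5 × (17/318) = 2.566 × 10^-6 M
FeS(s) ⇌ Fe^2+ + S^2-, so Q = [Fe^2+][S^2-]
Q = (2.830 × 10^-2)(2.566 x 10^-6) = 7.26 x 10^-8
Q > Ksp, so FeS will precipitate.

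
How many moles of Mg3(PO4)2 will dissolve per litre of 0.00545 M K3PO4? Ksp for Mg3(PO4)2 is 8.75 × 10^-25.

s ≈ 1.03e-7 M

Mg3(PO4)2(s) ⇌ 3 Mg^2+(aq) + 2 PO4^3-(aq)
Ksp = [Mg^2+]^3[PO4^3-]^2
Let s = moles of Mg3(PO4)2 that dissolve per litre. [Mg^2+] = 3s, [PO4^3-] = 0.00545 + 2s ≈ 0.00545 (since PO4^3- from K3PO4 dominates).
Ksp ≈ (3s)^3 × (0.00545)^2
s = 1.03 × 10^-7 M
Check: 2s = 2.1 x 10^-7 ≪ 0.00545, so the approximation is valid.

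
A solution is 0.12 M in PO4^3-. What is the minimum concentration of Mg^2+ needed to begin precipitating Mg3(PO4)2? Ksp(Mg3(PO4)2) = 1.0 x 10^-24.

[Mg^2+] ≈ 4.1e-8 M

Mg3(PO4)2(s) <=> 3 Mg^2+ + 2 PO4^3-
Ksp = [Mg^2+]^3[PO4^3-]^2
Precipitation begins when Q = Ksp. With [PO4^3-] = 0.12 M:
1.0 x 10^-24 = (0.12)^2 × [Mg^2+]^3
[Mg^2+] = (1.0 x 10^-24 / 1.44 x 10^-2)^(1/3) = 4.1 x 10^-8 M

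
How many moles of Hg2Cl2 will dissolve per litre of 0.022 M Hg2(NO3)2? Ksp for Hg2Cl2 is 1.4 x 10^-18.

Hg2Cl2(s) ⇌ Hg2^2+(aq) + 2 Cl^-(aq)
Ksp = [Hg2^2+][Cl^-]^2
If s mol/L dissolves here, [Hg2^2+] = 0.022 + s ≈ 0.022, [Cl^-] = 2s (common-ion effect: Hg2^2+ is already 0.022 M).
Ksp ≈ 0.022 × (2s)^2
s = 4.0 × 10^-9 M
Check: s = 4.0 × 10^-9 ≪ 0.022, so the approximation is valid.

4.0 × 10^-9 M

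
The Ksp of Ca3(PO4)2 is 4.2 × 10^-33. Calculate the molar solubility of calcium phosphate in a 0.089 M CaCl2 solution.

Ca3(PO4)2(s) <=> 3 Ca^2+(aq) + 2 PO4^3-(aq)
Ksp = [Ca^2+]^3[PO4^3-]^2
Let s = moles of Ca3(PO4)2 that dissolve per litre. [Ca^2+] = 0.089 + 3s ≈ 0.089, [PO4^3-] = 2s (Ksp is small, so little additional dissolves).
Ksp ≈ (0.089)^3 × (2s)^2
s = 1.2 x 10^-15 M
Check: 3s = 3.7 x 10^-15 ≪ 0.089, so the approximation is valid.

s ≈ 1.2 × 10^-15 M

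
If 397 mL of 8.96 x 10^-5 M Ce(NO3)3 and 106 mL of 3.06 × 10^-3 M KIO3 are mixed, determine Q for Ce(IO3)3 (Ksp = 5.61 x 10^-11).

Q ≈ 1.90e-14

Total volume = 397 + 106 = 503 mL.
[Ce^3+] = 8.96 x 10^-5 × (397/503) = 7.072 x 10^-5 M
[IO3^-] = 3.06 x 10^-3 × (106/503) = 6.449 × 10^-4 M
Ce(IO3)3(s) <=> Ce^3+(aq) + 3 IO3^-(aq), so Q = [Ce^3+][IO3^-]^3
Q = (7.072 × 10^-5)(6.449 × 10^-4)^3 = 1.90 × 10^-14
Q < Ksp, so no precipitate of Ce(IO3)3 forms.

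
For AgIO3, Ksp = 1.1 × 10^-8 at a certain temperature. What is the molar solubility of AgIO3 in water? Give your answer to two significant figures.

AgIO3(s) <=> Ag^+(aq) + IO3^-(aq)
Ksp = [Ag^+][IO3^-]
For each mole of AgIO3 that dissolves: [Ag^+] = s, [IO3^-] = s.
Ksp = (s)(s) = s^2
s = (1.1 × 10^-8)^(1/2) = 1.0 × 10^-4 M

s ≈ 1.0 × 10^-4 M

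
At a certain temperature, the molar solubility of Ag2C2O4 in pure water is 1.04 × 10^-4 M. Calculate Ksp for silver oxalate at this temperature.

4.50e-12

Ag2C2O4(s) ⇌ 2 Ag^+ + C2O4^2-
For each mole of Ag2C2O4 that dissolves: [Ag^+] = 2s, [C2O4^2-] = s.
Ksp = [Ag^+]^2[C2O4^2-]
Substituting: Ksp = (2s)^2s = 4s^3
With s = 1.04 × 10^-4: Ksp = 4.50 × 10^-12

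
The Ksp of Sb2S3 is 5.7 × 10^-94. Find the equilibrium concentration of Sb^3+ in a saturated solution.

1.8e-19 M

Sb2S3(s) ⇌ 2 Sb^3+ + 3 S^2-
Ksp = [Sb^3+]^2[S^2-]^3
Let s = molar solubility. Then [Sb^3+] = 2s and [S^2-] = 3s.
Ksp = (2s)^2(3s)^3 = 108s^5
s^5 = 5.7 × 10^-94 / 108, so s = 8.80 × 10^-20 M
[Sb^3+] = 2s = 1.8 x 10^-19 M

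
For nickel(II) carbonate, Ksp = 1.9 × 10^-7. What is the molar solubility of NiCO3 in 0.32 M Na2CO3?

NiCO3(s) ⇌ Ni^2+ + CO3^2-
Ksp = [Ni^2+][CO3^2-]
If s mol/L dissolves here, [Ni^2+] = s, [CO3^2-] = 0.32 + s ≈ 0.32 (common-ion effect: CO3^2- is already 0.32 M).
Ksp ≈ s × 0.32
s = 5.9 x 10^-7 M
Check: s = 5.9 x 10^-7 ≪ 0.32, so the approximation is valid.

s ≈ 5.9 x 10^-7 M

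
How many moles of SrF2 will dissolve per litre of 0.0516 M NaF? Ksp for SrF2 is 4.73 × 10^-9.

1.78 × 10^-6 M

SrF2(s) ⇌ Sr^2+(aq) + 2 F^-(aq)
Ksp = [Sr^2+][F^-]^2
Let s be the molar solubility in this solution. [Sr^2+] = s, [F^-] = 0.0516 + 2s ≈ 0.0516 (since F^- from NaF dominates).
Ksp ≈ s × (0.0516)^2
s = 1.78 × 10^-6 M
Check: 2s = 3.6 x 10^-6 ≪ 0.0516, so the approximation is valid.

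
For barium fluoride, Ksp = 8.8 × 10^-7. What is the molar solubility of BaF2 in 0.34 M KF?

BaF2(s) <=> Ba^2+ + 2 F^-
Ksp = [Ba^2+][F^-]^2
Let s be the molar solubility in this solution. [Ba^2+] = s, [F^-] = 0.34 + 2s ≈ 0.34 (since F^- from KF dominates).
Ksp ≈ s × (0.34)^2
s = 7.6 × 10^-6 M
Check: 2s = 1.5 x 10^-5 ≪ 0.34, so the approximation is valid.

s ≈ 7.6 × 10^-6 M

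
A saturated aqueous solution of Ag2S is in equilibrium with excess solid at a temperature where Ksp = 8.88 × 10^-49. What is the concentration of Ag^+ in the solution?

[Ag^+] ≈ 1.21e-16 M

Ag2S(s) <=> 2 Ag^+ + S^2-
Ksp = [Ag^+]^2[S^2-]
With molar solubility s: [Ag^+] = 2s, [S^2-] = s.
Ksp = (2s)^2s = 4s^3
Solving, s = (8.88 × 10^-49/4)^(1/3) = 6.055 × 10^-17 M
[Ag^+] = 2s = 1.21 × 10^-16 M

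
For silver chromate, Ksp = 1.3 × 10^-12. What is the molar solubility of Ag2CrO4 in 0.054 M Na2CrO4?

Ag2CrO4(s) ⇌ 2 Ag^+(aq) + CrO4^2-(aq)
Ksp = [Ag^+]^2[CrO4^2-]
Let s be the molar solubility in this solution. [Ag^+] = 2s, [CrO4^2-] = 0.054 + s ≈ 0.054 (Ksp is small, so little additional dissolves).
Ksp ≈ (2s)^2 × 0.054
s = 2.5 × 10^-6 M
Check: s = 2.5 × 10^-6 ≪ 0.054, so the approximation is valid.

2.5e-6 M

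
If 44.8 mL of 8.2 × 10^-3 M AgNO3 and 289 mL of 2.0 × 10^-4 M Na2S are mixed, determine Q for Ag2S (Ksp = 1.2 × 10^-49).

Total volume = 44.8 + 289 = 333.8 mL.
[Ag^+] = 8.2 × 10^-3 × (44.8/333.8) = 1.10 × 10^-3 M
[S^2-] = 2.0 × 10^-4 × (289/333.8) = 1.73 x 10^-4 M
Ag2S(s) ⇌ 2 Ag^+ + S^2-, so Q = [Ag^+]^2[S^2-]
Q = (1.10 × 10^-3)^2(1.73 × 10^-4) = 2.1 × 10^-10
Q > Ksp, so Ag2S will precipitate.

Q = 2.1 × 10^-10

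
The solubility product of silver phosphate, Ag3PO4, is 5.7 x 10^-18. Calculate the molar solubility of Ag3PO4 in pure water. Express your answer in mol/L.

Ag3PO4(s) ⇌ 3 Ag^+(aq) + PO4^3-(aq)
Ksp = [Ag^+]^3[PO4^3-]
If s mol/L of Ag3PO4 dissolves, [Ag^+] = 3s and [PO4^3-] = s.
Substituting: Ksp = (3s)^3s = 27s^4
s^4 = 5.7 x 10^-18 / 27, so s = 2.1 × 10^-5 M

2.1 × 10^-5 M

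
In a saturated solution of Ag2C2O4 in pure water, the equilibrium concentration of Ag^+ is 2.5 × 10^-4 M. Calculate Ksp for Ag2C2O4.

Ag2C2O4(s) ⇌ 2 Ag^+(aq) + C2O4^2-(aq)
Stoichiometry gives [C2O4^2-] = (1/2)[Ag^+] = 1.25 × 10^-4 M.
Ksp = [Ag^+]^2[C2O4^2-]
Ksp = (2.5 × 10^-4)^2 × 1.25 x 10^-4 = 7.8 x 10^-12

7.8 × 10^-12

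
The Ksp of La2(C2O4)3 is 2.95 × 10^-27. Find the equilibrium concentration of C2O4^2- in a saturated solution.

La2(C2O4)3(s) ⇌ 2 La^3+ + 3 C2O4^2-
Ksp = [La^3+]^2[C2O4^2-]^3
Let s = molar solubility. Then [La^3+] = 2s and [C2O4^2-] = 3s.
So Ksp = (2s)^2 × (3s)^3 = 108s^5
s^5 = 2.95 × 10^-27 / 108, so s = 1.938 × 10^-6 M
[C2O4^2-] = 3s = 5.81 × 10^-6 M

5.81 × 10^-6 M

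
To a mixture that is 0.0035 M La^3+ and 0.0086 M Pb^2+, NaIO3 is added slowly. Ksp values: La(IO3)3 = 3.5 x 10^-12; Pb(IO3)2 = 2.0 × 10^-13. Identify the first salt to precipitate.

Each salt begins to precipitate when Q = Ksp, i.e. when [IO3^-] reaches its threshold.
For La(IO3)3: 3.5 x 10^-12 = 0.0035 × [IO3^-]^3  ⇒  [IO3^-] = 1.0 × 10^-3 M.
For Pb(IO3)2: 2.0 × 10^-13 = 0.0086 × [IO3^-]^2  ⇒  [IO3^-] = 4.8 x 10^-6 M.
The salt with the lower threshold [IO3^-] precipitates first: Pb(IO3)2.

Pb(IO3)2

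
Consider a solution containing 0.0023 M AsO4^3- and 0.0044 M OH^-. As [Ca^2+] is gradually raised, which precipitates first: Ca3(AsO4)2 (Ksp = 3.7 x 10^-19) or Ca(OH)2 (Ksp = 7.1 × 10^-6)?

Ca3(AsO4)2

Precipitation of each salt starts when its ion product equals its Ksp.
For Ca3(AsO4)2: 3.7 x 10^-19 = (0.0023)^2 × [Ca^2+]^3  ⇒  [Ca^2+] = 4.1 x 10^-5 M.
For Ca(OH)2: 7.1 × 10^-6 = (0.0044)^2 × [Ca^2+]  ⇒  [Ca^2+] = 3.7 x 10^-1 M.
The salt with the lower threshold [Ca^2+] precipitates first: Ca3(AsO4)2.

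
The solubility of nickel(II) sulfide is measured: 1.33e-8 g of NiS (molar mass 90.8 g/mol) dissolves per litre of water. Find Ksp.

Molar solubility s = (1.33 × 10^-8 g/L) / (90.8 g/mol) = 1.465 × 10^-10 M.
NiS(s) <=> Ni^2+(aq) + S^2-(aq)
For each mole of NiS that dissolves: [Ni^2+] = s, [S^2-] = s.
Ksp = [Ni^2+][S^2-]
Ksp = s × s = s^2
With s = 1.465 × 10^-10: Ksp = 2.15 x 10^-20

Ksp ≈ 2.15 x 10^-20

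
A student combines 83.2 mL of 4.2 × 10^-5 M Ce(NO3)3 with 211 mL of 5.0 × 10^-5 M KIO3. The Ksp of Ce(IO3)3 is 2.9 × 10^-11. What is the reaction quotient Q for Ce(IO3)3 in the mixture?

Total volume = 83.2 + 211 = 294.2 mL.
[Ce^3+] = 4.2 × 10^-5 × (83.2/294.2) = 1.19 x 10^-5 M
[IO3^-] = 5.0 × 10^-5 × (211/294.2) = 3.59 x 10^-5 M
Ce(IO3)3(s) ⇌ Ce^3+(aq) + 3 IO3^-(aq), so Q = [Ce^3+][IO3^-]^3
Q = (1.19 x 10^-5)(3.59 × 10^-5)^3 = 5.5 × 10^-19
Q < Ksp, so no precipitate of Ce(IO3)3 forms.

Q = 5.5e-19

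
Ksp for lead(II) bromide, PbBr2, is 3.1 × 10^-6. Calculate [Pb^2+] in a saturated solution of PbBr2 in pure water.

9.2 x 10^-3 M

PbBr2(s) ⇌ Pb^2+ + 2 Br^-
Ksp = [Pb^2+][Br^-]^2
For each mole of PbBr2 that dissolves: [Pb^2+] = s, [Br^-] = 2s.
So Ksp = s × (2s)^2 = 4s^3
s = (3.1 × 10^-6 / 4)^(1/3) = 9.19 × 10^-3 M
[Pb^2+] = s = 9.2 × 10^-3 M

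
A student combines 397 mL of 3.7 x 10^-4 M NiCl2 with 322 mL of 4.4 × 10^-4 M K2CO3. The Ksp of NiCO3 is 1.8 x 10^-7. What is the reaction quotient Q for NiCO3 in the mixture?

4.0 × 10^-8

Total volume = 397 + 322 = 719 mL.
[Ni^2+] = 3.7 x 10^-4 × (397/719) = 2.04 × 10^-4 M
[CO3^2-] = 4.4 × 10^-4 × (322/719) = 1.97 × 10^-4 M
NiCO3(s) <=> Ni^2+(aq) + CO3^2-(aq), so Q = [Ni^2+][CO3^2-]
Q = (2.04 × 10^-4)(1.97 x 10^-4) = 4.0 x 10^-8
Q < Ksp, so no precipitate of NiCO3 forms.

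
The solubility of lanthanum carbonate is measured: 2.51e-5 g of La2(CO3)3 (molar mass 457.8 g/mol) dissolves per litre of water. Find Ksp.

Ksp ≈ 5.35 × 10^-35

Molar solubility s = (2.51 x 10^-5 g/L) / (457.8 g/mol) = 5.483 × 10^-8 M.
La2(CO3)3(s) ⇌ 2 La^3+ + 3 CO3^2-
For each mole of La2(CO3)3 that dissolves: [La^3+] = 2s, [CO3^2-] = 3s.
Ksp = [La^3+]^2[CO3^2-]^3
Ksp = (2s)^2(3s)^3 = 108s^5
Ksp = 108 × (5.483 x 10^-8)^5 = 5.35 x 10^-35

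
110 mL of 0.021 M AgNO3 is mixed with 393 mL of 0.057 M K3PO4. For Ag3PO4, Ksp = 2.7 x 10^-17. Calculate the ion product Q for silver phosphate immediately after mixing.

Q ≈ 4.3 x 10^-9

Total volume = 110 + 393 = 503 mL.
[Ag^+] = 2.1 x 10^-2 × (110/503) = 4.59 × 10^-3 M
[PO4^3-] = 5.7 x 10^-2 × (393/503) = 4.45 × 10^-2 M
Ag3PO4(s) <=> 3 Ag^+(aq) + PO4^3-(aq), so Q = [Ag^+]^3[PO4^3-]
Q = (4.59 × 10^-3)^3(4.45 × 10^-2) = 4.3 × 10^-9
Q > Ksp, so Ag3PO4 will precipitate.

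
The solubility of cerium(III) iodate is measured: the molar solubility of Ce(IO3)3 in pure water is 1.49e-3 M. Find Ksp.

Ce(IO3)3(s) ⇌ Ce^3+ + 3 IO3^-
For each mole of Ce(IO3)3 that dissolves: [Ce^3+] = s, [IO3^-] = 3s.
Ksp = [Ce^3+][IO3^-]^3
Substituting: Ksp = s(3s)^3 = 27s^4
With s = 1.49 × 10^-3: Ksp = 1.33 × 10^-10

Ksp ≈ 1.33 x 10^-10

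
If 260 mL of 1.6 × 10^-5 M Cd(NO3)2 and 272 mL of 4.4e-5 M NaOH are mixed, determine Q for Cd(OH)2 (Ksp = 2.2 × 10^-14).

Q = 4.0 × 10^-15

Total volume = 260 + 272 = 532 mL.
[Cd^2+] = 1.6 × 10^-5 × (260/532) = 7.82 × 10^-6 M
[OH^-] = 4.4 × 10^-5 × (272/532) = 2.25 × 10^-5 M
Cd(OH)2(s) ⇌ Cd^2+(aq) + 2 OH^-(aq), so Q = [Cd^2+][OH^-]^2
Q = (7.82 × 10^-6)(2.25 × 10^-5)^2 = 4.0 x 10^-15
Q < Ksp, so no precipitate of Cd(OH)2 forms.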